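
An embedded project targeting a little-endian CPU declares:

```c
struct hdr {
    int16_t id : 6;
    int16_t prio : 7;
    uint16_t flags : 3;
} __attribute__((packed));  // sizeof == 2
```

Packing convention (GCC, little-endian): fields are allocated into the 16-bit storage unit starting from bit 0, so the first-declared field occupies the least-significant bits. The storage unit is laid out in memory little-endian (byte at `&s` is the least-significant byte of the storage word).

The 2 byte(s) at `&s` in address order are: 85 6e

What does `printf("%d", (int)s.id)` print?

[0]=0x85 [1]=0x6e (little-endian) → word 0x6e85
id:6 @ bit 0 → (0x6e85>>0)&0x3f = 0x5  ←
prio:7 @ bit 6 → (0x6e85>>6)&0x7f = 0x3a
flags:3 @ bit 13 → (0x6e85>>13)&0x7 = 0x3
id signed 6b, MSB=0: value = 5

5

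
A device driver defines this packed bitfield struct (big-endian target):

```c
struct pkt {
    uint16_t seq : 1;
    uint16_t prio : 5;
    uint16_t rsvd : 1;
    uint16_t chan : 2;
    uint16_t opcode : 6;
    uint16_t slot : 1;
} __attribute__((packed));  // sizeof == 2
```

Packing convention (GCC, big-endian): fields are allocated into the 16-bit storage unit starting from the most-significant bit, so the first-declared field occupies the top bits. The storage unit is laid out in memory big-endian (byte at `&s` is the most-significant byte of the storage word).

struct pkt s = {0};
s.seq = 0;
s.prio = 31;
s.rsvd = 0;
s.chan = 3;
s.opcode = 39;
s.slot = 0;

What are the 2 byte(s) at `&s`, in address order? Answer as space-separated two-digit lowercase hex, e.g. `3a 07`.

7d ce

seq:1 = 0 → 0x0 << 15 → word 0x0000
prio:5 = 31 → 0x1f << 10 → word 0x7c00
rsvd:1 = 0 → 0x0 << 9 → word 0x7c00
chan:2 = 3 → 0x3 << 7 → word 0x7d80
opcode:6 = 39 → 0x27 << 1 → word 0x7dce
slot:1 = 0 → 0x0 << 0 → word 0x7dce
word = 0x7dce → big-endian bytes:
  [0]=0x7d  [1]=0xce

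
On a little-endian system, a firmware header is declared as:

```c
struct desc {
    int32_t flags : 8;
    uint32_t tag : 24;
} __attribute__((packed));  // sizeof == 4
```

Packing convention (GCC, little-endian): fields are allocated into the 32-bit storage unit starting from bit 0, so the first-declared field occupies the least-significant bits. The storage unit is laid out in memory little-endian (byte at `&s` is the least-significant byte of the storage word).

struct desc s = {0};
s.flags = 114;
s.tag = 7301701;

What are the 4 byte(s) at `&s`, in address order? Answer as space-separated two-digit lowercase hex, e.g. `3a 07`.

flags:8 = 114 → 0x72 << 0 → word 0x00000072
tag:24 = 7301701 → 0x6f6a45 << 8 → word 0x6f6a4572
word = 0x6f6a4572 → little-endian bytes:
  [0]=0x72  [1]=0x45  [2]=0x6a  [3]=0x6f

72 45 6a 6f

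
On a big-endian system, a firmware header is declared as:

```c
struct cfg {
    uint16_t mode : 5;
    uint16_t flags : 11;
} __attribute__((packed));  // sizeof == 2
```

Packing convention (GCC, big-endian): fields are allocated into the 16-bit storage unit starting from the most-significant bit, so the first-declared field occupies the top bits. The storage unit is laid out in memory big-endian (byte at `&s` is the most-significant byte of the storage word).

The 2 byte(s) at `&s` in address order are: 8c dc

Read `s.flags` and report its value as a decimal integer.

1244

[0]=0x8c [1]=0xdc (big-endian) → word 0x8cdc
mode:5 @ bit 11 → (0x8cdc>>11)&0x1f = 0x11
flags:11 @ bit 0 → (0x8cdc>>0)&0x7ff = 0x4dc  ←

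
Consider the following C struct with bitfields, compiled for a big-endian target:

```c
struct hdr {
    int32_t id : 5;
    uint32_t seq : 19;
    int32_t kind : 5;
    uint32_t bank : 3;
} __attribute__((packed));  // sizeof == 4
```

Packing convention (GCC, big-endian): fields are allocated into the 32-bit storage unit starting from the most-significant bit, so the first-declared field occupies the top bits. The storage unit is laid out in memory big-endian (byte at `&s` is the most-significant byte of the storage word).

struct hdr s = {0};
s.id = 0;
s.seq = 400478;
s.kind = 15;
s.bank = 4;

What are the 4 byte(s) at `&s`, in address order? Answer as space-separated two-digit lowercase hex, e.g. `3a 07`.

id:5 = 0 → 0x0 << 27 → word 0x00000000
seq:19 = 400478 → 0x61c5e << 8 → word 0x061c5e00
kind:5 = 15 → 0xf << 3 → word 0x061c5e78
bank:3 = 4 → 0x4 << 0 → word 0x061c5e7c
word = 0x061c5e7c → big-endian bytes:
  [0]=0x06  [1]=0x1c  [2]=0x5e  [3]=0x7c

06 1c 5e 7c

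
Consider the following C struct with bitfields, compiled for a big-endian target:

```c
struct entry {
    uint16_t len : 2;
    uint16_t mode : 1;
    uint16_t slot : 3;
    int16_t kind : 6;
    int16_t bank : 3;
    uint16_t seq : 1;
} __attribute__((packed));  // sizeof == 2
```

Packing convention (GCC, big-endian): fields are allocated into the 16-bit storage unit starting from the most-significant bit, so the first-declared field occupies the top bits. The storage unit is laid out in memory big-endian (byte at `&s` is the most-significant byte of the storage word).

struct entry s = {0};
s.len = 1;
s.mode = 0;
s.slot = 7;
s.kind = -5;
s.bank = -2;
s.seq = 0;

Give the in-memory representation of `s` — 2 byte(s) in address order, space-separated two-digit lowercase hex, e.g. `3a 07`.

len (2b) val=1 bits=0x1 at bit 14: 0x4000
mode (1b) val=0 bits=0x0 at bit 13: 0x4000
slot (3b) val=7 bits=0x7 at bit 10: 0x5c00
kind (6b) val=-5 bits=0x3b at bit 4: 0x5fb0
bank (3b) val=-2 bits=0x6 at bit 1: 0x5fbc
seq (1b) val=0 bits=0x0 at bit 0: 0x5fbc
word = 0x5fbc → big-endian bytes:
  [0]=0x5f  [1]=0xbc

5f bc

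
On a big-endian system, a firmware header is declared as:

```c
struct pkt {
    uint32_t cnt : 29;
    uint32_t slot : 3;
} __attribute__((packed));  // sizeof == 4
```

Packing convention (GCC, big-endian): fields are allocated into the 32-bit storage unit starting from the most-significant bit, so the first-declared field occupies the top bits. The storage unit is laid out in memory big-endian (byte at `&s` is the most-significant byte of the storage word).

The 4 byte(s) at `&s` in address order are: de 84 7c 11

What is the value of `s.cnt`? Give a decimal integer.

466653058

[0]=0xde [1]=0x84 [2]=0x7c [3]=0x11 (big-endian) → word 0xde847c11
cnt [3+:29] = (word>>3) & 0x1fffffff = 466653058  ←
slot [0+:3] = (word>>0) & 0x7 = 1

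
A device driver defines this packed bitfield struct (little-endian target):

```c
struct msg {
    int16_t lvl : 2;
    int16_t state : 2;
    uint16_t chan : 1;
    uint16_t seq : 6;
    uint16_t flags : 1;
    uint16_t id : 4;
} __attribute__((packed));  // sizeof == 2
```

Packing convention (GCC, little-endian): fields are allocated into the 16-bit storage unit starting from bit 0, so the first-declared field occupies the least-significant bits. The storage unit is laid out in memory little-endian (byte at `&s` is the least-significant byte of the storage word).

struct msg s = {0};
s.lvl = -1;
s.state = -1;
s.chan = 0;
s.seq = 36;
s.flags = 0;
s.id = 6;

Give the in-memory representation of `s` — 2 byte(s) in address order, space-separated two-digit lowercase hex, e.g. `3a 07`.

8f 64

lvl (2b) val=-1 bits=0x3 at bit 0: 0x0003
state (2b) val=-1 bits=0x3 at bit 2: 0x000f
chan (1b) val=0 bits=0x0 at bit 4: 0x000f
seq (6b) val=36 bits=0x24 at bit 5: 0x048f
flags (1b) val=0 bits=0x0 at bit 11: 0x048f
id (4b) val=6 bits=0x6 at bit 12: 0x648f
word = 0x648f → little-endian bytes:
  [0]=0x8f  [1]=0x64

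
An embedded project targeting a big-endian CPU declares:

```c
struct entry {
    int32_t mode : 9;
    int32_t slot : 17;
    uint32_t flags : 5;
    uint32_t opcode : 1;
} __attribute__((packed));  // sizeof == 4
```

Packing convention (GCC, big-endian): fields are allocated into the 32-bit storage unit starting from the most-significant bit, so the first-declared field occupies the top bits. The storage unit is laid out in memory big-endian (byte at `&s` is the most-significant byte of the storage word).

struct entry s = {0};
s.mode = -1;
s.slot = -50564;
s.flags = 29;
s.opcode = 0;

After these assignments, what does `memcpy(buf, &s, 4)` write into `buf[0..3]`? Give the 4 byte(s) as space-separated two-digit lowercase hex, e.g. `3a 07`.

mode:9 = -1 → 0x1ff << 23 → word 0xff800000
slot:17 = -50564 → 0x13a7c << 6 → word 0xffce9f00
flags:5 = 29 → 0x1d << 1 → word 0xffce9f3a
opcode:1 = 0 → 0x0 << 0 → word 0xffce9f3a
word = 0xffce9f3a → big-endian bytes:
  [0]=0xff  [1]=0xce  [2]=0x9f  [3]=0x3a

ff ce 9f 3a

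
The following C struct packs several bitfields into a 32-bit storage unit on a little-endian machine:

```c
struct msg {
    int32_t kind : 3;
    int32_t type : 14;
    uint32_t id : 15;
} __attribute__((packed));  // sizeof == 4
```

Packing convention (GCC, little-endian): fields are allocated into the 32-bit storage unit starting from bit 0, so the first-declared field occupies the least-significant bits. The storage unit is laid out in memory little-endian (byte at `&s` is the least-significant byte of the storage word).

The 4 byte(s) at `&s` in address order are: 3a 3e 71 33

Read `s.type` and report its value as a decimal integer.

-6201

[0]=0x3a [1]=0x3e [2]=0x71 [3]=0x33 (little-endian) → word 0x33713e3a
kind [0+:3] = (word>>0) & 0x7 = 2
type [3+:14] = (word>>3) & 0x3fff = 10183  ←
id [17+:15] = (word>>17) & 0x7fff = 6584
type signed 14b, MSB=1: 10183 - 16384 = -6201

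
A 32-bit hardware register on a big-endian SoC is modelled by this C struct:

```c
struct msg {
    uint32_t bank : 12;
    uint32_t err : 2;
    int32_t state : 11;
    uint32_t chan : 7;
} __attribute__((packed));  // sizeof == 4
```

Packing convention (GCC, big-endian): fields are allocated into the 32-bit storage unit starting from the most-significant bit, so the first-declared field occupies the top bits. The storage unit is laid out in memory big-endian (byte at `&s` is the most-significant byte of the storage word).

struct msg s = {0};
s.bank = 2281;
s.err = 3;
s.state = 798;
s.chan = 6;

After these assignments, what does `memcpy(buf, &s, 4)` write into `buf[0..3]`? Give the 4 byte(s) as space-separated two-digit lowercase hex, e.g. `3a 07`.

8e 9d 8f 06

bank (12b) val=2281 bits=0x8e9 at bit 20: 0x8e900000
err (2b) val=3 bits=0x3 at bit 18: 0x8e9c0000
state (11b) val=798 bits=0x31e at bit 7: 0x8e9d8f00
chan (7b) val=6 bits=0x6 at bit 0: 0x8e9d8f06
word = 0x8e9d8f06 → big-endian bytes:
  [0]=0x8e  [1]=0x9d  [2]=0x8f  [3]=0x06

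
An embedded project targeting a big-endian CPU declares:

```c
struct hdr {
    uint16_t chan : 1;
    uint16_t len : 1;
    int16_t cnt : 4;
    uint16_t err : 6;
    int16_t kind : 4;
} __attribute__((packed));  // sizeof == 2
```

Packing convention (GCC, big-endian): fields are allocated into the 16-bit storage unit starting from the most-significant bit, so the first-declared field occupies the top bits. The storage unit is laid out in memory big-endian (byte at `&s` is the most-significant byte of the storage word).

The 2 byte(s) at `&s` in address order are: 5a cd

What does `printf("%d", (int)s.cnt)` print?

[0]=0x5a [1]=0xcd (big-endian) → word 0x5acd
chan [15+:1] = (word>>15) & 0x1 = 0
len [14+:1] = (word>>14) & 0x1 = 1
cnt [10+:4] = (word>>10) & 0xf = 6  ←
err [4+:6] = (word>>4) & 0x3f = 44
kind [0+:4] = (word>>0) & 0xf = 13
cnt signed 4b, MSB=0: value = 6

6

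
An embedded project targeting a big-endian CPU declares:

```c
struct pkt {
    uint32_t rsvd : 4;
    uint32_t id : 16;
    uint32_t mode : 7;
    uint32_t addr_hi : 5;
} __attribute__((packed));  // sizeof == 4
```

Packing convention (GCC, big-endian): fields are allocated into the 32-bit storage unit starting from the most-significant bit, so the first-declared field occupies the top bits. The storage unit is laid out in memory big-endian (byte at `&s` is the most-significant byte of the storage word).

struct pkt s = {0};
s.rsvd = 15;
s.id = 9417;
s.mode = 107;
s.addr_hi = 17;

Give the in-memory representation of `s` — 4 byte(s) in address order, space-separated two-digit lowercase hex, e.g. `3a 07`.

rsvd (4b) val=15 bits=0xf at bit 28: 0xf0000000
id (16b) val=9417 bits=0x24c9 at bit 12: 0xf24c9000
mode (7b) val=107 bits=0x6b at bit 5: 0xf24c9d60
addr_hi (5b) val=17 bits=0x11 at bit 0: 0xf24c9d71
word = 0xf24c9d71 → big-endian bytes:
  [0]=0xf2  [1]=0x4c  [2]=0x9d  [3]=0x71

f2 4c 9d 71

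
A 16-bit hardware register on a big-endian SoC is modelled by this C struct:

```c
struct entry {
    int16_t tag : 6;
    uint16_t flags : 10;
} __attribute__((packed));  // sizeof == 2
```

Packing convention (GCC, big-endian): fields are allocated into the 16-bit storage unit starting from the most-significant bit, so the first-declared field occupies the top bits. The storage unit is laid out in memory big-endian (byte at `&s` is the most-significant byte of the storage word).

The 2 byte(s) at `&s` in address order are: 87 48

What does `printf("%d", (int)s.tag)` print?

[0]=0x87 [1]=0x48 (big-endian) → word 0x8748
tag [10+:6] = (word>>10) & 0x3f = 33  ←
flags [0+:10] = (word>>0) & 0x3ff = 840
tag signed 6b, MSB=1: 33 - 64 = -31

-31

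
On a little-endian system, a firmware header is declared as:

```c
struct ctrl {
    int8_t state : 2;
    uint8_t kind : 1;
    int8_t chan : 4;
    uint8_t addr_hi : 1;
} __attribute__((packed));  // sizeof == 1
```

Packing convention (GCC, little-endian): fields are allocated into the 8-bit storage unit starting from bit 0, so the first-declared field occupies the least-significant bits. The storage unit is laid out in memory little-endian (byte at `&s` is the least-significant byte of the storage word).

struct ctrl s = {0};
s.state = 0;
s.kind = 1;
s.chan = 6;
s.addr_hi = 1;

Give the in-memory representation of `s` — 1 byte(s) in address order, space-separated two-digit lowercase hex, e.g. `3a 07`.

b4

state:2 = 0 → 0x0 << 0 → word 0x00
kind:1 = 1 → 0x1 << 2 → word 0x04
chan:4 = 6 → 0x6 << 3 → word 0x34
addr_hi:1 = 1 → 0x1 << 7 → word 0xb4
word = 0xb4 → little-endian bytes:
  [0]=0xb4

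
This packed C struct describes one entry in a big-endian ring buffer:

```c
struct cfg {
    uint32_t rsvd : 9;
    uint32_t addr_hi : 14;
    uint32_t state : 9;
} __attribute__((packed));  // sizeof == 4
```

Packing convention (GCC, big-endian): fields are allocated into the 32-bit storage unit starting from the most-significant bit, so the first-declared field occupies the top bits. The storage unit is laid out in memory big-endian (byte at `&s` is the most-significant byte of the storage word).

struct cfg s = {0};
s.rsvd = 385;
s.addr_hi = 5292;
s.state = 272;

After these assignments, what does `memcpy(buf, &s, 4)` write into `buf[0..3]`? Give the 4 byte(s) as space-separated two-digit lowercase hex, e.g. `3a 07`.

rsvd:9 = 385 → 0x181 << 23 → word 0xc0800000
addr_hi:14 = 5292 → 0x14ac << 9 → word 0xc0a95800
state:9 = 272 → 0x110 << 0 → word 0xc0a95910
word = 0xc0a95910 → big-endian bytes:
  [0]=0xc0  [1]=0xa9  [2]=0x59  [3]=0x10

c0 a9 59 10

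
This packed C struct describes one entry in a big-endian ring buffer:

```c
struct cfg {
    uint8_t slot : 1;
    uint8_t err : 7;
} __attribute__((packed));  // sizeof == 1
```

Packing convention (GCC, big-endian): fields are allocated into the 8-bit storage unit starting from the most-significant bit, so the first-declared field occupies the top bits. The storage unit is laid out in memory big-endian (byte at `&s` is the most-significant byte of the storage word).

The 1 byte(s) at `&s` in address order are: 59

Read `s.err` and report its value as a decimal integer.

[0]=0x59 (big-endian) → word 0x59
slot [7+:1] = (word>>7) & 0x1 = 0
err [0+:7] = (word>>0) & 0x7f = 89  ←

89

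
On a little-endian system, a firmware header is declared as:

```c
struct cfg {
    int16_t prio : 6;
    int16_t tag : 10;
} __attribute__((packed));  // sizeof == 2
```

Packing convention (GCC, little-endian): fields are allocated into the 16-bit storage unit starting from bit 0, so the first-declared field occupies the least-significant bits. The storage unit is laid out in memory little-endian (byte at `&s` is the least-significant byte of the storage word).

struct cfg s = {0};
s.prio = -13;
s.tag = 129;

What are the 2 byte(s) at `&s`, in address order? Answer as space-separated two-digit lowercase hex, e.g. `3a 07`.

prio:6 = -13 → 0x33 << 0 → word 0x0033
tag:10 = 129 → 0x81 << 6 → word 0x2073
word = 0x2073 → little-endian bytes:
  [0]=0x73  [1]=0x20

73 20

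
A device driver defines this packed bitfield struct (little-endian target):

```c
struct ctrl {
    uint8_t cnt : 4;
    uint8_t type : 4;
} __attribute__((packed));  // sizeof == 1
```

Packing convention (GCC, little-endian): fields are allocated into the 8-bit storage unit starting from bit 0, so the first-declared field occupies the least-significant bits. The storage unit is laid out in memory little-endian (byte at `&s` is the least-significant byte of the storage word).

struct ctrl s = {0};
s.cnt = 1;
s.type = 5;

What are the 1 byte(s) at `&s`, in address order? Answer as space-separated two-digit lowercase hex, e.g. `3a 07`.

[0+:4] cnt=1 & 0xf = 0x1; word=0x01
[4+:4] type=5 & 0xf = 0x5; word=0x51
word = 0x51 → little-endian bytes:
  [0]=0x51

51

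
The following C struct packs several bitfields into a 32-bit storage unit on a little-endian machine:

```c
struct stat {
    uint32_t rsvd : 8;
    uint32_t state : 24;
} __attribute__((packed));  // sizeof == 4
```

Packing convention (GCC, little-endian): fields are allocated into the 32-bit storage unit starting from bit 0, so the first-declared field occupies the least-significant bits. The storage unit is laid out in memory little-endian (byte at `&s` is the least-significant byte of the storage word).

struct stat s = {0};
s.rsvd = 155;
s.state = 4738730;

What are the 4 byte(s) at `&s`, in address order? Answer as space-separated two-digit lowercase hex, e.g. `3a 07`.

rsvd (8b) val=155 bits=0x9b at bit 0: 0x0000009b
state (24b) val=4738730 bits=0x484eaa at bit 8: 0x484eaa9b
word = 0x484eaa9b → little-endian bytes:
  [0]=0x9b  [1]=0xaa  [2]=0x4e  [3]=0x48

9b aa 4e 48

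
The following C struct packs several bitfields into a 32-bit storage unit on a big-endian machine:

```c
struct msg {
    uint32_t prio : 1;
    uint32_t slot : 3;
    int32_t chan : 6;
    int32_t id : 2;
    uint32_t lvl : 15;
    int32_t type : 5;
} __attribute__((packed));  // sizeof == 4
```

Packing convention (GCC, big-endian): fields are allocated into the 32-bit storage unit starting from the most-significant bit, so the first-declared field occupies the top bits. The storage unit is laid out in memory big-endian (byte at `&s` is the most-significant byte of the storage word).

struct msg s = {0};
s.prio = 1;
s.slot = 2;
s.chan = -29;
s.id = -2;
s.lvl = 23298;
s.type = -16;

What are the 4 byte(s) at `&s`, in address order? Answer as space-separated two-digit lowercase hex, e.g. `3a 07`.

prio:1 = 1 → 0x1 << 31 → word 0x80000000
slot:3 = 2 → 0x2 << 28 → word 0xa0000000
chan:6 = -29 → 0x23 << 22 → word 0xa8c00000
id:2 = -2 → 0x2 << 20 → word 0xa8e00000
lvl:15 = 23298 → 0x5b02 << 5 → word 0xa8eb6040
type:5 = -16 → 0x10 << 0 → word 0xa8eb6050
word = 0xa8eb6050 → big-endian bytes:
  [0]=0xa8  [1]=0xeb  [2]=0x60  [3]=0x50

a8 eb 60 50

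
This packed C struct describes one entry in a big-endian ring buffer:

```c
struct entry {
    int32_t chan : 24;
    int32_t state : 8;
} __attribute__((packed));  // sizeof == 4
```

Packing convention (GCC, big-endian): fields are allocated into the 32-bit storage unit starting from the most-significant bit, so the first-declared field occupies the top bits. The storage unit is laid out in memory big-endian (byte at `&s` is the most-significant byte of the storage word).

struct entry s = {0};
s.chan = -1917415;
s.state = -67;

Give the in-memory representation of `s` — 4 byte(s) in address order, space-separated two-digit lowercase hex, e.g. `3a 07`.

e2 be 19 bd

[8+:24] chan=-1917415 & 0xffffff = 0xe2be19; word=0xe2be1900
[0+:8] state=-67 & 0xff = 0xbd; word=0xe2be19bd
word = 0xe2be19bd → big-endian bytes:
  [0]=0xe2  [1]=0xbe  [2]=0x19  [3]=0xbd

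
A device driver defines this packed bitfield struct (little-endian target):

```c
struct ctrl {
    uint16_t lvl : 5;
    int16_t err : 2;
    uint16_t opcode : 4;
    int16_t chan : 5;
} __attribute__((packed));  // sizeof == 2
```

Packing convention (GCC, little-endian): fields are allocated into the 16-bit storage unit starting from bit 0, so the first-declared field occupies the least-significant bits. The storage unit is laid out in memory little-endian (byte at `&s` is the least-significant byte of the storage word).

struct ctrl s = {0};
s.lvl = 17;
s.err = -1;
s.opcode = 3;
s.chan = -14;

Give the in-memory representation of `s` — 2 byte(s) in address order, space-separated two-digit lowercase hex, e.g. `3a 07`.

lvl (5b) val=17 bits=0x11 at bit 0: 0x0011
err (2b) val=-1 bits=0x3 at bit 5: 0x0071
opcode (4b) val=3 bits=0x3 at bit 7: 0x01f1
chan (5b) val=-14 bits=0x12 at bit 11: 0x91f1
word = 0x91f1 → little-endian bytes:
  [0]=0xf1  [1]=0x91

f1 91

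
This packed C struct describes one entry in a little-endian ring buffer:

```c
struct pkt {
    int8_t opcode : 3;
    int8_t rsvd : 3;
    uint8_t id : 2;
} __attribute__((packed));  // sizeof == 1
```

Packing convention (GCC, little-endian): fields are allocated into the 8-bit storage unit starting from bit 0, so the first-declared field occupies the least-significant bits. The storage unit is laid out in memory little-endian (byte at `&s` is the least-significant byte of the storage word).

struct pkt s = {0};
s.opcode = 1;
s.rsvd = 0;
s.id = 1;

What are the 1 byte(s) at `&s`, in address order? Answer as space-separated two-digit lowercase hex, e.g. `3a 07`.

opcode (3b) val=1 bits=0x1 at bit 0: 0x01
rsvd (3b) val=0 bits=0x0 at bit 3: 0x01
id (2b) val=1 bits=0x1 at bit 6: 0x41
word = 0x41 → little-endian bytes:
  [0]=0x41

41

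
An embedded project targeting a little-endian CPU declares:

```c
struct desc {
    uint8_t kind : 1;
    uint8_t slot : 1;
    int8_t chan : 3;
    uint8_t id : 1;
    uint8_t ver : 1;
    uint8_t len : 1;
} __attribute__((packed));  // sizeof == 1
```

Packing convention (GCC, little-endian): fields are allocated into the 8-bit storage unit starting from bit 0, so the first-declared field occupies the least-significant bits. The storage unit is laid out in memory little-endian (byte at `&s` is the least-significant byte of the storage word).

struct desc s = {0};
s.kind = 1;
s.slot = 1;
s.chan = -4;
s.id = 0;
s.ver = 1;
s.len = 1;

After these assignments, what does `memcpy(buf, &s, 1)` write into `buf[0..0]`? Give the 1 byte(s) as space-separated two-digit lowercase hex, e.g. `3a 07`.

[0+:1] kind=1 & 0x1 = 0x1; word=0x01
[1+:1] slot=1 & 0x1 = 0x1; word=0x03
[2+:3] chan=-4 & 0x7 = 0x4; word=0x13
[5+:1] id=0 & 0x1 = 0x0; word=0x13
[6+:1] ver=1 & 0x1 = 0x1; word=0x53
[7+:1] len=1 & 0x1 = 0x1; word=0xd3
word = 0xd3 → little-endian bytes:
  [0]=0xd3

d3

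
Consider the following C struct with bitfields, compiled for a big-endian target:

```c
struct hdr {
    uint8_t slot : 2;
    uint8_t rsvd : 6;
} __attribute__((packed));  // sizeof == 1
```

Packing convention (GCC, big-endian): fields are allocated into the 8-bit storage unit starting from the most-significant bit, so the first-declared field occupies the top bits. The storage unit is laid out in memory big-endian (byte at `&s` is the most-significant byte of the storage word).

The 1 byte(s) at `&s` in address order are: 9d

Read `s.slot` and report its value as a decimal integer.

2

[0]=0x9d (big-endian) → word 0x9d
slot:2 @ bit 6 → (0x9d>>6)&0x3 = 0x2  ←
rsvd:6 @ bit 0 → (0x9d>>0)&0x3f = 0x1d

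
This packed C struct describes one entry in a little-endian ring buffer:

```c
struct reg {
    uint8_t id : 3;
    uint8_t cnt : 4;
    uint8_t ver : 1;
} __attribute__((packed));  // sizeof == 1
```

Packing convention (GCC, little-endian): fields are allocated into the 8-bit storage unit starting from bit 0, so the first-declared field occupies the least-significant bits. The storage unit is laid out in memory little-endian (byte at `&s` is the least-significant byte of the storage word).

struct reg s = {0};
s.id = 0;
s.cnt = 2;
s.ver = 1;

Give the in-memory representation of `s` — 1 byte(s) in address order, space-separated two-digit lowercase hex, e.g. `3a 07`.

[0+:3] id=0 & 0x7 = 0x0; word=0x00
[3+:4] cnt=2 & 0xf = 0x2; word=0x10
[7+:1] ver=1 & 0x1 = 0x1; word=0x90
word = 0x90 → little-endian bytes:
  [0]=0x90

90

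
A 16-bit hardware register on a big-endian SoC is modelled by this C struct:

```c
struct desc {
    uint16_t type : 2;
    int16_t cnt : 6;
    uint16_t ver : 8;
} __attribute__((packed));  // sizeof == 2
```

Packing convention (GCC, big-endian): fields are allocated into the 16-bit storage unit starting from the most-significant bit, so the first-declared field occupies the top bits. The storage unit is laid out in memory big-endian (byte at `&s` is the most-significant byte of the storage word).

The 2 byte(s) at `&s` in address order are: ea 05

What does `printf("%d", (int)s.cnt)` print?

-22

[0]=0xea [1]=0x05 (big-endian) → word 0xea05
type [14+:2] = (word>>14) & 0x3 = 3
cnt [8+:6] = (word>>8) & 0x3f = 42  ←
ver [0+:8] = (word>>0) & 0xff = 5
cnt signed 6b, MSB=1: 42 - 64 = -22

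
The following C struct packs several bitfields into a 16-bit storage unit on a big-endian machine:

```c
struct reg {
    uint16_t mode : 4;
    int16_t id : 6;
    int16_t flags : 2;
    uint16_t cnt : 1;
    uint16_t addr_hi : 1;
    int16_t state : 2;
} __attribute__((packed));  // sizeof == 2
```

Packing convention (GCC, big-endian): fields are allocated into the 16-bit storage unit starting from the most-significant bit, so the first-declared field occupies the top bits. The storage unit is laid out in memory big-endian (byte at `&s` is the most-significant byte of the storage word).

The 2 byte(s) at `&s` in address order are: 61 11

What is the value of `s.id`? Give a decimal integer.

[0]=0x61 [1]=0x11 (big-endian) → word 0x6111
mode [12+:4] = (word>>12) & 0xf = 6
id [6+:6] = (word>>6) & 0x3f = 4  ←
flags [4+:2] = (word>>4) & 0x3 = 1
cnt [3+:1] = (word>>3) & 0x1 = 0
addr_hi [2+:1] = (word>>2) & 0x1 = 0
state [0+:2] = (word>>0) & 0x3 = 1
id signed 6b, MSB=0: value = 4

4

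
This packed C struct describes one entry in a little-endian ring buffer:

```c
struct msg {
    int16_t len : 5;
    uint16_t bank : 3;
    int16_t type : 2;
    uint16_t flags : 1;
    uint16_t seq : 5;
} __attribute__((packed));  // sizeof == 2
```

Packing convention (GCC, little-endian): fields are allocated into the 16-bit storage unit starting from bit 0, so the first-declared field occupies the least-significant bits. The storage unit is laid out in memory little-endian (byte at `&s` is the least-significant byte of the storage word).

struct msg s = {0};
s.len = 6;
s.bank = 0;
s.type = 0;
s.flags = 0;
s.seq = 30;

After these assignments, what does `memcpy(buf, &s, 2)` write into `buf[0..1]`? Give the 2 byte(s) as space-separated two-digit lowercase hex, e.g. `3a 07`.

[0+:5] len=6 & 0x1f = 0x6; word=0x0006
[5+:3] bank=0 & 0x7 = 0x0; word=0x0006
[8+:2] type=0 & 0x3 = 0x0; word=0x0006
[10+:1] flags=0 & 0x1 = 0x0; word=0x0006
[11+:5] seq=30 & 0x1f = 0x1e; word=0xf006
word = 0xf006 → little-endian bytes:
  [0]=0x06  [1]=0xf0

06 f0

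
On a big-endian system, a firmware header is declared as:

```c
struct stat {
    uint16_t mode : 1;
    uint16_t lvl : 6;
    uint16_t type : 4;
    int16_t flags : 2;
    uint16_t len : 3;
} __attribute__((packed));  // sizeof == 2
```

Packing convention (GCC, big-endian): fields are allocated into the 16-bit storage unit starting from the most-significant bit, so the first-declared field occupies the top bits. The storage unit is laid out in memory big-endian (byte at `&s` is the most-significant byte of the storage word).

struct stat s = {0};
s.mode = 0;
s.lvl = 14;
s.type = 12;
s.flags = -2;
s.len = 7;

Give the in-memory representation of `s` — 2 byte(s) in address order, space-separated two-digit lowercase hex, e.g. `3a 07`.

1d 97

[15+:1] mode=0 & 0x1 = 0x0; word=0x0000
[9+:6] lvl=14 & 0x3f = 0xe; word=0x1c00
[5+:4] type=12 & 0xf = 0xc; word=0x1d80
[3+:2] flags=-2 & 0x3 = 0x2; word=0x1d90
[0+:3] len=7 & 0x7 = 0x7; word=0x1d97
word = 0x1d97 → big-endian bytes:
  [0]=0x1d  [1]=0x97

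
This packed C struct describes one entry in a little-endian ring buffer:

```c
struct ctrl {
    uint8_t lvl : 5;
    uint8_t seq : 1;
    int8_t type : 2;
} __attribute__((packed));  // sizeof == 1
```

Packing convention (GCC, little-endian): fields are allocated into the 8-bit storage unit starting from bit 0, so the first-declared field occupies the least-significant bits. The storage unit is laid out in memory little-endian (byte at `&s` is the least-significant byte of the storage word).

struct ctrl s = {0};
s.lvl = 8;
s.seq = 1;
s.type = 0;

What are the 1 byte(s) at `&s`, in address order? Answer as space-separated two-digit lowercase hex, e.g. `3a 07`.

lvl:5 = 8 → 0x8 << 0 → word 0x08
seq:1 = 1 → 0x1 << 5 → word 0x28
type:2 = 0 → 0x0 << 6 → word 0x28
word = 0x28 → little-endian bytes:
  [0]=0x28

28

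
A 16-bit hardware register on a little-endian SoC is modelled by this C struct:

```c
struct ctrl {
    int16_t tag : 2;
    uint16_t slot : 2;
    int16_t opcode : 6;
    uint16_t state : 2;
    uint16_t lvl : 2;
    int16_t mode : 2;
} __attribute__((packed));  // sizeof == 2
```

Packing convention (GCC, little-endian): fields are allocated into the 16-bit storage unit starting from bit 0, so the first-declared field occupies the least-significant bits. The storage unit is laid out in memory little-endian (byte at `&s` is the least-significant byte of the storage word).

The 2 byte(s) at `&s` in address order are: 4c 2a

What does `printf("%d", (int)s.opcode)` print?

-28

[0]=0x4c [1]=0x2a (little-endian) → word 0x2a4c
tag:2 @ bit 0 → (0x2a4c>>0)&0x3 = 0x0
slot:2 @ bit 2 → (0x2a4c>>2)&0x3 = 0x3
opcode:6 @ bit 4 → (0x2a4c>>4)&0x3f = 0x24  ←
state:2 @ bit 10 → (0x2a4c>>10)&0x3 = 0x2
lvl:2 @ bit 12 → (0x2a4c>>12)&0x3 = 0x2
mode:2 @ bit 14 → (0x2a4c>>14)&0x3 = 0x0
opcode signed 6b, MSB=1: 36 - 64 = -28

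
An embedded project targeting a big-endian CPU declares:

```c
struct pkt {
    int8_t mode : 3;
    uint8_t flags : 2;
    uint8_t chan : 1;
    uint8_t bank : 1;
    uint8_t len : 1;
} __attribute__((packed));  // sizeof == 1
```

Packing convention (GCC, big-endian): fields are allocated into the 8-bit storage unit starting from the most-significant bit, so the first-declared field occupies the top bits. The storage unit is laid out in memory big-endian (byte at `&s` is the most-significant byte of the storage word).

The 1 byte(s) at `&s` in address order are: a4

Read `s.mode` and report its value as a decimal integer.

-3

[0]=0xa4 (big-endian) → word 0xa4
mode:3 @ bit 5 → (0xa4>>5)&0x7 = 0x5  ←
flags:2 @ bit 3 → (0xa4>>3)&0x3 = 0x0
chan:1 @ bit 2 → (0xa4>>2)&0x1 = 0x1
bank:1 @ bit 1 → (0xa4>>1)&0x1 = 0x0
len:1 @ bit 0 → (0xa4>>0)&0x1 = 0x0
mode signed 3b, MSB=1: 5 - 8 = -3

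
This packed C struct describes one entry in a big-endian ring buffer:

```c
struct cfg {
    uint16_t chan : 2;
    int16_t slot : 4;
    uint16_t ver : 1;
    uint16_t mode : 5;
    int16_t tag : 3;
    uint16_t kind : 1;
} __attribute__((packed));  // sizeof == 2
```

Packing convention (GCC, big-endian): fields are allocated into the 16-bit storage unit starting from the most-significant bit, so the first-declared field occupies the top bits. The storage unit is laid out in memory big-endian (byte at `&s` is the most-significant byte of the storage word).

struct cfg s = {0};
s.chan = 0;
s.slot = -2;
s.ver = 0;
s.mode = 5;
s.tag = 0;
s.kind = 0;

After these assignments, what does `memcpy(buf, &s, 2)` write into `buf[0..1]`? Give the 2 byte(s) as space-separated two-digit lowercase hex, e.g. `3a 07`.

chan (2b) val=0 bits=0x0 at bit 14: 0x0000
slot (4b) val=-2 bits=0xe at bit 10: 0x3800
ver (1b) val=0 bits=0x0 at bit 9: 0x3800
mode (5b) val=5 bits=0x5 at bit 4: 0x3850
tag (3b) val=0 bits=0x0 at bit 1: 0x3850
kind (1b) val=0 bits=0x0 at bit 0: 0x3850
word = 0x3850 → big-endian bytes:
  [0]=0x38  [1]=0x50

38 50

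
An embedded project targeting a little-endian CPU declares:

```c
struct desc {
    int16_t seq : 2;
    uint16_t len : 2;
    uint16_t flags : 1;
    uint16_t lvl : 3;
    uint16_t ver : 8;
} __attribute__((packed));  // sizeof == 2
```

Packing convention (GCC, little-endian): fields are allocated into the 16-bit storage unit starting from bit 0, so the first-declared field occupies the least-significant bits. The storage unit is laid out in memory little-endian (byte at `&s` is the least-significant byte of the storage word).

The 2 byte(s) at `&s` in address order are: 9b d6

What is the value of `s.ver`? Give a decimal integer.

214

[0]=0x9b [1]=0xd6 (little-endian) → word 0xd69b
seq [0+:2] = (word>>0) & 0x3 = 3
len [2+:2] = (word>>2) & 0x3 = 2
flags [4+:1] = (word>>4) & 0x1 = 1
lvl [5+:3] = (word>>5) & 0x7 = 4
ver [8+:8] = (word>>8) & 0xff = 214  ←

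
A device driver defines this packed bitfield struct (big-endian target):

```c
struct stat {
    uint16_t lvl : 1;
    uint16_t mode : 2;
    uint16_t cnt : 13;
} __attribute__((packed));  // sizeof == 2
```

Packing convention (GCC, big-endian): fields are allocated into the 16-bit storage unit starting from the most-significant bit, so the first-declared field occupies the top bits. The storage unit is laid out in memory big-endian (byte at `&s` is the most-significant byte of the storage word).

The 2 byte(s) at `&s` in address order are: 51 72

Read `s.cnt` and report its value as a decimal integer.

4466

[0]=0x51 [1]=0x72 (big-endian) → word 0x5172
lvl:1 @ bit 15 → (0x5172>>15)&0x1 = 0x0
mode:2 @ bit 13 → (0x5172>>13)&0x3 = 0x2
cnt:13 @ bit 0 → (0x5172>>0)&0x1fff = 0x1172  ←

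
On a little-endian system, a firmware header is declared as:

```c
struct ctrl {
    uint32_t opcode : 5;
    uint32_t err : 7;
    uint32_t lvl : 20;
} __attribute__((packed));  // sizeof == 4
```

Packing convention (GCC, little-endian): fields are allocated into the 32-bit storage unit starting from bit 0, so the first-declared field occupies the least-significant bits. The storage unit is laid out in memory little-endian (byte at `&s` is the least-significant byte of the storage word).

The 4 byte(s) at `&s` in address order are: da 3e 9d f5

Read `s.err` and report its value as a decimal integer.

118

[0]=0xda [1]=0x3e [2]=0x9d [3]=0xf5 (little-endian) → word 0xf59d3eda
opcode [0+:5] = (word>>0) & 0x1f = 26
err [5+:7] = (word>>5) & 0x7f = 118  ←
lvl [12+:20] = (word>>12) & 0xfffff = 1006035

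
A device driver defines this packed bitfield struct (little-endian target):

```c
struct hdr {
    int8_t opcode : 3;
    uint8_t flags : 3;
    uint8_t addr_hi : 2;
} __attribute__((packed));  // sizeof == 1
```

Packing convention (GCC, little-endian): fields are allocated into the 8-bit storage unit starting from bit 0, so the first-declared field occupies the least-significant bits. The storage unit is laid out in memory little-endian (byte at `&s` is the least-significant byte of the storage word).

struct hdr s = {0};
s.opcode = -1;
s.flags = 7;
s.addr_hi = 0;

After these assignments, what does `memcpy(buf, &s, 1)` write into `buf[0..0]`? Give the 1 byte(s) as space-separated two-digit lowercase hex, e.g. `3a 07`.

opcode:3 = -1 → 0x7 << 0 → word 0x07
flags:3 = 7 → 0x7 << 3 → word 0x3f
addr_hi:2 = 0 → 0x0 << 6 → word 0x3f
word = 0x3f → little-endian bytes:
  [0]=0x3f

3f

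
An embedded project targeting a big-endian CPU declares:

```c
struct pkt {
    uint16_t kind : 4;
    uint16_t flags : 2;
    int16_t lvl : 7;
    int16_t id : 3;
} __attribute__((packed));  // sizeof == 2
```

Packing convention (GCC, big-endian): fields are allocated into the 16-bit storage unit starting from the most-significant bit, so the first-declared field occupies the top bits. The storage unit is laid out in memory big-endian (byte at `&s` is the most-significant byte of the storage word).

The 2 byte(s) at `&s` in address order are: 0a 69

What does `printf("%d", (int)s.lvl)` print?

[0]=0x0a [1]=0x69 (big-endian) → word 0x0a69
kind [12+:4] = (word>>12) & 0xf = 0
flags [10+:2] = (word>>10) & 0x3 = 2
lvl [3+:7] = (word>>3) & 0x7f = 77  ←
id [0+:3] = (word>>0) & 0x7 = 1
lvl signed 7b, MSB=1: 77 - 128 = -51

-51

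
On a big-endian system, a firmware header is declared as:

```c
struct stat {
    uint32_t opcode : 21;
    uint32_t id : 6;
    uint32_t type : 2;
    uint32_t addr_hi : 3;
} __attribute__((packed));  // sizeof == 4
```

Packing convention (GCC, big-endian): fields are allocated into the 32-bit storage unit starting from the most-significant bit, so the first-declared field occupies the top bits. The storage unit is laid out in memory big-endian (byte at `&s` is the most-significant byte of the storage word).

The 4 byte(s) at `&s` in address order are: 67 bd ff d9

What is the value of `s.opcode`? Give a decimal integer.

849855

[0]=0x67 [1]=0xbd [2]=0xff [3]=0xd9 (big-endian) → word 0x67bdffd9
opcode:21 @ bit 11 → (0x67bdffd9>>11)&0x1fffff = 0xcf7bf  ←
id:6 @ bit 5 → (0x67bdffd9>>5)&0x3f = 0x3e
type:2 @ bit 3 → (0x67bdffd9>>3)&0x3 = 0x3
addr_hi:3 @ bit 0 → (0x67bdffd9>>0)&0x7 = 0x1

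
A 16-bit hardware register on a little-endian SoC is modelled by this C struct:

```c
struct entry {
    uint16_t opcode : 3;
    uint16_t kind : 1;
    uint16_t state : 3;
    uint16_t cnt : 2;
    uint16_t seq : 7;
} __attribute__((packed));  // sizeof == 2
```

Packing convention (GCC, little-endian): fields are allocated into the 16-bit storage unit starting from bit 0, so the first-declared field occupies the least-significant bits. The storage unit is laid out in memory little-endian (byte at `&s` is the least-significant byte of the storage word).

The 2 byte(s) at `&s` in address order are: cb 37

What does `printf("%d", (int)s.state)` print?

[0]=0xcb [1]=0x37 (little-endian) → word 0x37cb
opcode:3 @ bit 0 → (0x37cb>>0)&0x7 = 0x3
kind:1 @ bit 3 → (0x37cb>>3)&0x1 = 0x1
state:3 @ bit 4 → (0x37cb>>4)&0x7 = 0x4  ←
cnt:2 @ bit 7 → (0x37cb>>7)&0x3 = 0x3
seq:7 @ bit 9 → (0x37cb>>9)&0x7f = 0x1b

4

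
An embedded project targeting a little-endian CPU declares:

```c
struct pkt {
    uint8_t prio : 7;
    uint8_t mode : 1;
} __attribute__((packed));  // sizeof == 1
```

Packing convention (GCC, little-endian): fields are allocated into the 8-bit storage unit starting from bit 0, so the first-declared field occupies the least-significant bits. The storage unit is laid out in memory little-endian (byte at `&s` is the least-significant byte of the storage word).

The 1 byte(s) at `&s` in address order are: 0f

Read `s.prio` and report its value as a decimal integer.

[0]=0x0f (little-endian) → word 0x0f
prio [0+:7] = (word>>0) & 0x7f = 15  ←
mode [7+:1] = (word>>7) & 0x1 = 0

15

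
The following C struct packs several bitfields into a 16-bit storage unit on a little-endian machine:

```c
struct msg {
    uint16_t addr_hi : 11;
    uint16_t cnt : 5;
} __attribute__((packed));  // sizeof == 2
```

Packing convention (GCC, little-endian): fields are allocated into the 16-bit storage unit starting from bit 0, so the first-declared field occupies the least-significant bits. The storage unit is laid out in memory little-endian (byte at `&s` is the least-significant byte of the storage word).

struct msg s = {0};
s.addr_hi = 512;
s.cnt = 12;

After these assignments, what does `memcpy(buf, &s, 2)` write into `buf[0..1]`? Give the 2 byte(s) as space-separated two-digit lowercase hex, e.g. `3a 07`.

addr_hi:11 = 512 → 0x200 << 0 → word 0x0200
cnt:5 = 12 → 0xc << 11 → word 0x6200
word = 0x6200 → little-endian bytes:
  [0]=0x00  [1]=0x62

00 62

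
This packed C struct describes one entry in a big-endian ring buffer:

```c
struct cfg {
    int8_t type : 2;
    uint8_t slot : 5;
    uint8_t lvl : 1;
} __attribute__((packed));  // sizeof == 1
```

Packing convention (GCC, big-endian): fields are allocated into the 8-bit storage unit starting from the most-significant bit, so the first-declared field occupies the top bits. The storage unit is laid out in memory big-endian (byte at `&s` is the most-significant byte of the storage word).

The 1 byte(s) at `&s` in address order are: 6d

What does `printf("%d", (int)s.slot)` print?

[0]=0x6d (big-endian) → word 0x6d
type [6+:2] = (word>>6) & 0x3 = 1
slot [1+:5] = (word>>1) & 0x1f = 22  ←
lvl [0+:1] = (word>>0) & 0x1 = 1

22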